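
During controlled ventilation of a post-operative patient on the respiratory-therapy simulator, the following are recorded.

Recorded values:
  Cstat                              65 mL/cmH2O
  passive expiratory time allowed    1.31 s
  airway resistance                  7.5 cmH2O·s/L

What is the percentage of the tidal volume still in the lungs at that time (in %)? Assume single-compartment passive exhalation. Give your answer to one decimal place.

τ = R × C = 7.5 × 65 mL/cmH2O = 7.5 × 0.065 L/cmH2O = 0.4875 s.
Passive exhalation: V(t)/V₀ = e^(−t/τ) = e^(−1.31/0.4875) = 0.06807.
Fraction remaining = 0.06807 → 6.807%.

6.8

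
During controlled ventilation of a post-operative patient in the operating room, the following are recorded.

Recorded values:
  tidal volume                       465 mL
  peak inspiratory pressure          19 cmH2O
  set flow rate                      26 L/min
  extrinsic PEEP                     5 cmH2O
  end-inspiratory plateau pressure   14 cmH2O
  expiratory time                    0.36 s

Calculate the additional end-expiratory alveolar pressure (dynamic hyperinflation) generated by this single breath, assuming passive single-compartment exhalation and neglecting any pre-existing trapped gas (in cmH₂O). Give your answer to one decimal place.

Flow: 26 L/min ÷ 60 = 0.4333 L/s.
R = (PIP − Pplat)/V̇ = (19 − 14) / 0.4333 = 5.0/0.4333 = 11.539 cmH2O·s/L.
C = Vt/(Pplat − PEEP) = 465.0 / (14 − 5) = 465.0/9.0 = 51.667 mL/cmH2O.
τ = R × C = 11.539 × 0.05167 L/cmH2O = 0.5962 s.
Fraction remaining = e^(−Te/τ) = e^(−0.36/0.5962) = 0.5467; trapped volume = 465.0 × 0.5467 = 254.22 mL.
Additional alveolar pressure from trapping ≈ V_trapped / C = 254.22 / 51.667 = 4.92 cmH2O.

4.9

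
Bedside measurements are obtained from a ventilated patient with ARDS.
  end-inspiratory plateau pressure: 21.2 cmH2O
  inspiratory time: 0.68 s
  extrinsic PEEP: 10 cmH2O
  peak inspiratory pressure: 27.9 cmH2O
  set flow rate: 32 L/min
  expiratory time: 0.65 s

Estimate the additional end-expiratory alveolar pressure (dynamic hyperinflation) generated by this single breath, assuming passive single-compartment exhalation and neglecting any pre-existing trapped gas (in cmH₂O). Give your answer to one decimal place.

2.3

Flow: 32 L/min ÷ 60 = 0.5333 L/s.
Vt = flow × Ti = 0.5333 L/s × 0.68 s × 1000 mL/L = 362.64 mL.
R = (PIP − Pplat)/V̇ = (27.9 − 21.2) / 0.5333 = 6.7/0.5333 = 12.563 cmH2O·s/L.
C = Vt/(Pplat − PEEP) = 362.64 / (21.2 − 10) = 362.64/11.2 = 32.379 mL/cmH2O.
τ = R × C = 12.563 × 0.03238 L/cmH2O = 0.4068 s.
Fraction remaining = e^(−Te/τ) = e^(−0.65/0.4068) = 0.2023; trapped volume = 362.64 × 0.2023 = 73.362 mL.
Additional alveolar pressure from trapping ≈ V_trapped / C = 73.362 / 32.379 = 2.266 cmH2O.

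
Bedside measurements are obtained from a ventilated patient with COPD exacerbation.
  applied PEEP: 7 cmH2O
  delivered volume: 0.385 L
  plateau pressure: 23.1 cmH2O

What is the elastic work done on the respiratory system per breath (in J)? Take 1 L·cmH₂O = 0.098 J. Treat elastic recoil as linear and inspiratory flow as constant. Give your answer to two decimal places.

Elastic work ≈ ½ × (Pplat − PEEP) × Vt = 0.5 × (23.1 − 7) × 0.385 L = 0.5 × 16.1 × 0.385 = 3.099 L·cmH2O.
× 0.098 J/(L·cmH2O) → 0.3037 J.

0.30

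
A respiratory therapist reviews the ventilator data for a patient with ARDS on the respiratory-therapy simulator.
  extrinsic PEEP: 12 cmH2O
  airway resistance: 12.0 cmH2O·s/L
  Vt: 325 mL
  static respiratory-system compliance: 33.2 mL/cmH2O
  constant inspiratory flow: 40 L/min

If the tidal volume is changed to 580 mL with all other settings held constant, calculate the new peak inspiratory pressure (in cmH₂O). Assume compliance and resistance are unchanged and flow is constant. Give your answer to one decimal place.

Flow: 40 L/min ÷ 60 = 0.6667 L/s.
PIP = Vt/C + R·V̇ + PEEP (constant-flow equation of motion).
Only the elastic term changes: ΔPIP = ΔVt / C = (580 − 325) / 33.2 = 7.681 cmH2O.
Original PIP = 325/33.2 + 12.0×0.6667 + 12 = 29.79 cmH2O; new PIP = 29.79 + (7.681) = 37.471 cmH2O.

37.5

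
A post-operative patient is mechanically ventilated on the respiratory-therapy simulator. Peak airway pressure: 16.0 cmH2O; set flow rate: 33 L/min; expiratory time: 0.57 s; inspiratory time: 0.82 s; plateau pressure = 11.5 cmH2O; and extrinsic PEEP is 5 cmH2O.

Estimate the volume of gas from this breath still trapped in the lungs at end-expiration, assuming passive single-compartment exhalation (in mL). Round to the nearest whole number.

165

Flow: 33 L/min ÷ 60 = 0.55 L/s.
Vt = flow × Ti = 0.55 L/s × 0.82 s × 1000 mL/L = 451.0 mL.
R = (PIP − Pplat)/V̇ = (16.0 − 11.5) / 0.55 = 4.5/0.55 = 8.182 cmH2O·s/L.
C = Vt/(Pplat − PEEP) = 451.0 / (11.5 − 5) = 451.0/6.5 = 69.385 mL/cmH2O.
τ = R × C = 8.182 × 0.06939 L/cmH2O = 0.5677 s.
Fraction remaining = e^(−Te/τ) = e^(−0.57/0.5677) = 0.3664.
Trapped volume = 451.0 × 0.3664 = 165.25 mL.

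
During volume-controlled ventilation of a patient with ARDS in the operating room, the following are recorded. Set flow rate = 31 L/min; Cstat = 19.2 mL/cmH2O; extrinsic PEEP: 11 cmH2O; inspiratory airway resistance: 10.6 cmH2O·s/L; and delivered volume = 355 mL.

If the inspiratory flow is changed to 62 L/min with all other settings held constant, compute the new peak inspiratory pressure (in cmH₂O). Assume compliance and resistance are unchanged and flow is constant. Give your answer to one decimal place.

Flow: 31 L/min ÷ 60 = 0.5167 L/s.
New flow: 62 L/min ÷ 60 = 1.0333 L/s.
PIP = Vt/C + R·V̇ + PEEP (constant-flow equation of motion).
Only the resistive term changes: ΔPIP = R × ΔV̇ = 10.6 × (1.0333 − 0.5167) = 10.6 × 0.5166 = 5.476 cmH2O.
Original PIP = 355/19.2 + 10.6×0.5167 + 11 = 34.967 cmH2O; new PIP = 34.967 + (5.476) = 40.443 cmH2O.

40.4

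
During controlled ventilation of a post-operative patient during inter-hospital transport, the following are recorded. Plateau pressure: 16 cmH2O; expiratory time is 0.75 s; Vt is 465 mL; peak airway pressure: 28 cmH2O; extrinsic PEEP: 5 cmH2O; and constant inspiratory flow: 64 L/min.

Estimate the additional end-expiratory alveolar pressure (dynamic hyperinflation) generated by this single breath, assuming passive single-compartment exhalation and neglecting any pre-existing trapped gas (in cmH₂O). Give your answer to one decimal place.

Flow: 64 L/min ÷ 60 = 1.0667 L/s.
R = (PIP − Pplat)/V̇ = (28 − 16) / 1.0667 = 12.0/1.0667 = 11.25 cmH2O·s/L.
C = Vt/(Pplat − PEEP) = 465.0 / (16 − 5) = 465.0/11.0 = 42.273 mL/cmH2O.
τ = R × C = 11.25 × 0.04227 L/cmH2O = 0.4755 s.
Fraction remaining = e^(−Te/τ) = e^(−0.75/0.4755) = 0.2065; trapped volume = 465.0 × 0.2065 = 96.023 mL.
Additional alveolar pressure from trapping ≈ V_trapped / C = 96.023 / 42.273 = 2.271 cmH2O.

2.3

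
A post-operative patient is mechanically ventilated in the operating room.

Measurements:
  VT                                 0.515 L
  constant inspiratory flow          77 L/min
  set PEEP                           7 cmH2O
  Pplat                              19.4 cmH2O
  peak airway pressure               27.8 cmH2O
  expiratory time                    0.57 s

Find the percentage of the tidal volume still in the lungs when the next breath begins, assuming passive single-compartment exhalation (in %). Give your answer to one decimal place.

Flow: 77 L/min ÷ 60 = 1.2833 L/s.
R = (PIP − Pplat)/V̇ = (27.8 − 19.4) / 1.2833 = 8.4/1.2833 = 6.546 cmH2O·s/L.
C = Vt/(Pplat − PEEP) = 515.0 / (19.4 − 7) = 515.0/12.4 = 41.532 mL/cmH2O.
τ = R × C = 6.546 × 0.04153 L/cmH2O = 0.2719 s.
Fraction remaining at end-expiration = e^(−Te/τ) = e^(−0.57/0.2719) = 0.1229 → 12.29%.

12.3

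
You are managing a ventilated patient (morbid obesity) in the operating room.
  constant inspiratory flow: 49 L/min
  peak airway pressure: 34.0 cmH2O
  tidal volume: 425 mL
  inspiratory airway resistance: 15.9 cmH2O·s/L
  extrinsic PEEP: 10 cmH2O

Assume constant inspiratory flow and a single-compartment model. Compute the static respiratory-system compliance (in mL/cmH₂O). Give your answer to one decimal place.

38.6

Flow: 49 L/min ÷ 60 = 0.8167 L/s.
Equation of motion (constant flow): PIP = Vt/C + R·V̇ + PEEP.
Vt/C = PIP − R·V̇ − PEEP = 34.0 − 15.9×0.8167 − 10 = 34.0 − 12.986 − 10 = 11.014 cmH2O.
C = Vt / 11.014 = 425 / 11.014 = 38.587 mL/cmH2O.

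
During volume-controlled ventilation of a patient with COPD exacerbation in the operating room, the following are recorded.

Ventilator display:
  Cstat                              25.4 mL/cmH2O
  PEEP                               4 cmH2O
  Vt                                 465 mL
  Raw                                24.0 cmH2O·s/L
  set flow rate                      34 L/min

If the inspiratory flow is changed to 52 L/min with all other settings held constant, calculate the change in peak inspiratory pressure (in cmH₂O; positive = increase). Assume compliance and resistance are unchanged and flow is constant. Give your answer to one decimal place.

Flow: 34 L/min ÷ 60 = 0.5667 L/s.
New flow: 52 L/min ÷ 60 = 0.8667 L/s.
PIP = Vt/C + R·V̇ + PEEP (constant-flow equation of motion).
Only the resistive term changes: ΔPIP = R × ΔV̇ = 24.0 × (0.8667 − 0.5667) = 24.0 × 0.3 = 7.2 cmH2O.

7.2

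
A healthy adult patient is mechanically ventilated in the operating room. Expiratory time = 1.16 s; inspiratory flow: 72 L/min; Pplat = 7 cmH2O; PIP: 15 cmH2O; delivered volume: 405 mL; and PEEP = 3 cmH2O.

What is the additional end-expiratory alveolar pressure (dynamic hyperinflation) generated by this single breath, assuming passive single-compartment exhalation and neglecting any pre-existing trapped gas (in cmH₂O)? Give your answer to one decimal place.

Flow: 72 L/min ÷ 60 = 1.2 L/s.
R = (PIP − Pplat)/V̇ = (15 − 7) / 1.2 = 8.0/1.2 = 6.667 cmH2O·s/L.
C = Vt/(Pplat − PEEP) = 405.0 / (7 − 3) = 405.0/4.0 = 101.25 mL/cmH2O.
τ = R × C = 6.667 × 0.1013 L/cmH2O = 0.6754 s.
Fraction remaining = e^(−Te/τ) = e^(−1.16/0.6754) = 0.1795; trapped volume = 405.0 × 0.1795 = 72.698 mL.
Additional alveolar pressure from trapping ≈ V_trapped / C = 72.698 / 101.25 = 0.718 cmH2O.

0.7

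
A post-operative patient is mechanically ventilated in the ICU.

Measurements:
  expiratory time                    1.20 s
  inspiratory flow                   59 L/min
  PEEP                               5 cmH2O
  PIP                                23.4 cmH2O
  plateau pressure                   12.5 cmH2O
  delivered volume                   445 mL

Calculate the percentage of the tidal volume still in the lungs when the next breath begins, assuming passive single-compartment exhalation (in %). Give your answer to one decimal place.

Flow: 59 L/min ÷ 60 = 0.9833 L/s.
R = (PIP − Pplat)/V̇ = (23.4 − 12.5) / 0.9833 = 10.9/0.9833 = 11.085 cmH2O·s/L.
C = Vt/(Pplat − PEEP) = 445.0 / (12.5 − 5) = 445.0/7.5 = 59.333 mL/cmH2O.
τ = R × C = 11.085 × 0.05933 L/cmH2O = 0.6577 s.
Fraction remaining at end-expiration = e^(−Te/τ) = e^(−1.20/0.6577) = 0.1613 → 16.13%.

16.1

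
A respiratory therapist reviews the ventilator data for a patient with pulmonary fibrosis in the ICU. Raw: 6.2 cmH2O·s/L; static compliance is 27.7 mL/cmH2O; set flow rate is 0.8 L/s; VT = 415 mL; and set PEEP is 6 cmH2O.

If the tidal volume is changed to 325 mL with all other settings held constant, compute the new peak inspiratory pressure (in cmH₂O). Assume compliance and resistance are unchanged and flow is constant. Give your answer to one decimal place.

22.7

PIP = Vt/C + R·V̇ + PEEP (constant-flow equation of motion).
Only the elastic term changes: ΔPIP = ΔVt / C = (325 − 415) / 27.7 = -3.249 cmH2O.
Original PIP = 415/27.7 + 6.2×0.8 + 6 = 25.942 cmH2O; new PIP = 25.942 + (-3.249) = 22.693 cmH2O.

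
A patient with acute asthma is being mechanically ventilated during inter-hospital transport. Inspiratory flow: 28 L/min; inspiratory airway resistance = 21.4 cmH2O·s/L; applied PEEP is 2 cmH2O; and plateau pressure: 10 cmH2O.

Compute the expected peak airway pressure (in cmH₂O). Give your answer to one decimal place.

20.0

Flow: 28 L/min ÷ 60 = 0.4667 L/s.
PIP = Pplat + Raw × flow = 10 + 21.4 × 0.4667 = 10 + 9.987 = 19.987 cmH2O.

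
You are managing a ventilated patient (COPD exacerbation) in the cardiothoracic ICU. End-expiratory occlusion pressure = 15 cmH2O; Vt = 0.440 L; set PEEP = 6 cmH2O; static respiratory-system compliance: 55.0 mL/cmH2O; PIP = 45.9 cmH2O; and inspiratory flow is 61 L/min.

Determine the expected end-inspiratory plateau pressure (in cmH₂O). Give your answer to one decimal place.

End-expiratory occlusion gives total PEEP = 15 cmH2O (intrinsic PEEP = 15 − 6 = 9). Use total PEEP for the elastic gradient.
Pplat = PEEPtotal + Vt / Cstat = 15 + 440 / 55.0 = 15 + 8.0 = 23.0 cmH2O.

23.0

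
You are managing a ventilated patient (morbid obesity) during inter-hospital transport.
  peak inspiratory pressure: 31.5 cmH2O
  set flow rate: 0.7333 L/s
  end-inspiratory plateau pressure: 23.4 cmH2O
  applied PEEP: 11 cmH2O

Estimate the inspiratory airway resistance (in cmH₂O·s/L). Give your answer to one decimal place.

Raw = (PIP − Pplat) / flow = (31.5 − 23.4) / 0.7333 = 8.1 / 0.7333 = 11.046 cmH2O·s/L.

11.0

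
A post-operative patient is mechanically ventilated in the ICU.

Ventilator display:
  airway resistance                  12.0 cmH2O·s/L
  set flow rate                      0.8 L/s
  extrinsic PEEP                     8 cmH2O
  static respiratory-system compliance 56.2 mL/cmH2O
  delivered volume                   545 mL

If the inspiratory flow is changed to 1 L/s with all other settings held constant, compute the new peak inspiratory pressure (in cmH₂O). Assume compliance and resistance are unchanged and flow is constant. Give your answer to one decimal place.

29.7

PIP = Vt/C + R·V̇ + PEEP (constant-flow equation of motion).
Only the resistive term changes: ΔPIP = R × ΔV̇ = 12.0 × (1 − 0.8) = 12.0 × 0.2 = 2.4 cmH2O.
Original PIP = 545/56.2 + 12.0×0.8 + 8 = 27.298 cmH2O; new PIP = 27.298 + (2.4) = 29.698 cmH2O.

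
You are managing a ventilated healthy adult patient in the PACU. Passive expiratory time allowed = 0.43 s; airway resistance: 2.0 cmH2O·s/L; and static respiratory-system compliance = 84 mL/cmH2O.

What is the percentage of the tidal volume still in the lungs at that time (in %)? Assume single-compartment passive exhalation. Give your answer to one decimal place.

7.7

τ = R × C = 2.0 × 84 mL/cmH2O = 2.0 × 0.084 L/cmH2O = 0.168 s.
Passive exhalation: V(t)/V₀ = e^(−t/τ) = e^(−0.43/0.168) = 0.07734.
Fraction remaining = 0.07734 → 7.734%.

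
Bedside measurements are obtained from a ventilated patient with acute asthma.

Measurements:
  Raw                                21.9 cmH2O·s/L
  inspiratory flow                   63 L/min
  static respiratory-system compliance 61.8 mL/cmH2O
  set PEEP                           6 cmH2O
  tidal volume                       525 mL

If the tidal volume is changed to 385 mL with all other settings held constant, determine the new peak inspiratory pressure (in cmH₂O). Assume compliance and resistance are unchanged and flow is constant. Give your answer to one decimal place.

Flow: 63 L/min ÷ 60 = 1.05 L/s.
PIP = Vt/C + R·V̇ + PEEP (constant-flow equation of motion).
Only the elastic term changes: ΔPIP = ΔVt / C = (385 − 525) / 61.8 = -2.265 cmH2O.
Original PIP = 525/61.8 + 21.9×1.05 + 6 = 37.49 cmH2O; new PIP = 37.49 + (-2.265) = 35.225 cmH2O.

35.2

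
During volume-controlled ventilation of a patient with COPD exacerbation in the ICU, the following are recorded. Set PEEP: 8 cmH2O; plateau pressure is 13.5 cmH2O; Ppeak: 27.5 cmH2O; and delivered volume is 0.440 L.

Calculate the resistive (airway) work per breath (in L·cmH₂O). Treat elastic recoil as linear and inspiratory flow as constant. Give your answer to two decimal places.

With constant inspiratory flow the resistive pressure is constant at PIP − Pplat = 27.5 − 13.5 = 14.0 cmH2O, so resistive work = 14.0 × 0.440 = 6.16 L·cmH2O.

6.16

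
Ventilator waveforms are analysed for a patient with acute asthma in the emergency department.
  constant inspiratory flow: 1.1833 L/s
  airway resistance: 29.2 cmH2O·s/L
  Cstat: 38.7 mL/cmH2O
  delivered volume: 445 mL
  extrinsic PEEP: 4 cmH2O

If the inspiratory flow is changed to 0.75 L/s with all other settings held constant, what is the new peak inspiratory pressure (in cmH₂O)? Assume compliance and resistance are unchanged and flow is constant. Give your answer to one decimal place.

37.4

PIP = Vt/C + R·V̇ + PEEP (constant-flow equation of motion).
Only the resistive term changes: ΔPIP = R × ΔV̇ = 29.2 × (0.75 − 1.1833) = 29.2 × -0.4333 = -12.652 cmH2O.
Original PIP = 445/38.7 + 29.2×1.1833 + 4 = 50.051 cmH2O; new PIP = 50.051 + (-12.652) = 37.399 cmH2O.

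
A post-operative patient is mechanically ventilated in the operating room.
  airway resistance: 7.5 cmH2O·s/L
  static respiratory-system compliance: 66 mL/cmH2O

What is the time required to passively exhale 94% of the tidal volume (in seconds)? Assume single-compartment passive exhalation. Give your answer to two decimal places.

τ = R × C = 7.5 × 66 mL/cmH2O = 7.5 × 0.066 L/cmH2O = 0.495 s.
Exhaled fraction f = 1 − e^(−t/τ) → t = −τ·ln(1 − f) = −0.495·ln(0.06) = 1.393 s.

1.39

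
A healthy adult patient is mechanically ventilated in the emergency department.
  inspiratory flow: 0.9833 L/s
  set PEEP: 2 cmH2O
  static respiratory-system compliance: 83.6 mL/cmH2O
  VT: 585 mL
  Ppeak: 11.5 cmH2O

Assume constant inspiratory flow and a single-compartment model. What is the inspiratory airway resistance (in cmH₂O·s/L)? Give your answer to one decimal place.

2.5

Equation of motion (constant flow): PIP = Vt/C + R·V̇ + PEEP.
R·V̇ = PIP − Vt/C − PEEP = 11.5 − 585/83.6 − 2 = 11.5 − 6.998 − 2 = 2.502 cmH2O.
R = 2.502 / 0.9833 = 2.544 cmH2O·s/L.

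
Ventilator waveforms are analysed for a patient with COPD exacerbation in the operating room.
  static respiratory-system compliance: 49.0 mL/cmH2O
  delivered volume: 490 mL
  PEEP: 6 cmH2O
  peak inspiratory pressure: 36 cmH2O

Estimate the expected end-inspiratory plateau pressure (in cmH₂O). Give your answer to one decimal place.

16.0

Pplat = PEEP + Vt / Cstat = 6 + 490 / 49.0 = 6 + 10.0 = 16.0 cmH2O.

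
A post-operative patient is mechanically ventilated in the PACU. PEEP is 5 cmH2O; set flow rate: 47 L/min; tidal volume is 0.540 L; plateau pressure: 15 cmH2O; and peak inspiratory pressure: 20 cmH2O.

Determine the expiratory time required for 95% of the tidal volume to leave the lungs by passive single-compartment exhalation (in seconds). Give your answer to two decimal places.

Flow: 47 L/min ÷ 60 = 0.7833 L/s.
R = (PIP − Pplat)/V̇ = (20 − 15) / 0.7833 = 5.0/0.7833 = 6.383 cmH2O·s/L.
C = Vt/(Pplat − PEEP) = 540.0 / (15 − 5) = 540.0/10.0 = 54.0 mL/cmH2O.
τ = R × C = 6.383 × 0.054 L/cmH2O = 0.3447 s.
t = −τ·ln(1 − 0.95) = −0.3447·ln(0.05) = 1.033 s.

1.03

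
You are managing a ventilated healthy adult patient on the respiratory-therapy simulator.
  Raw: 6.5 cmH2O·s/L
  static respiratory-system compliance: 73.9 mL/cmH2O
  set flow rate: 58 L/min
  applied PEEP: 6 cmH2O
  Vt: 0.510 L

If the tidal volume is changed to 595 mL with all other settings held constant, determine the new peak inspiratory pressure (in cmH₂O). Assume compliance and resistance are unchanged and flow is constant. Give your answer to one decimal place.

Flow: 58 L/min ÷ 60 = 0.9667 L/s.
PIP = Vt/C + R·V̇ + PEEP (constant-flow equation of motion).
Only the elastic term changes: ΔPIP = ΔVt / C = (595 − 510) / 73.9 = 1.15 cmH2O.
Original PIP = 510/73.9 + 6.5×0.9667 + 6 = 19.185 cmH2O; new PIP = 19.185 + (1.15) = 20.335 cmH2O.

20.3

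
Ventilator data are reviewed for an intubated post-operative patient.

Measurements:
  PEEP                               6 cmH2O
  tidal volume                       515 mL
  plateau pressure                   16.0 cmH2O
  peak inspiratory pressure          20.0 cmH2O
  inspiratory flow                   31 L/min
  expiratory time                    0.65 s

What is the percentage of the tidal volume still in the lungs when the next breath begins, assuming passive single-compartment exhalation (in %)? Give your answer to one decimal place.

19.6

Flow: 31 L/min ÷ 60 = 0.5167 L/s.
R = (PIP − Pplat)/V̇ = (20.0 − 16.0) / 0.5167 = 4.0/0.5167 = 7.741 cmH2O·s/L.
C = Vt/(Pplat − PEEP) = 515.0 / (16.0 − 6) = 515.0/10.0 = 51.5 mL/cmH2O.
τ = R × C = 7.741 × 0.0515 L/cmH2O = 0.3987 s.
Fraction remaining at end-expiration = e^(−Te/τ) = e^(−0.65/0.3987) = 0.1959 → 19.59%.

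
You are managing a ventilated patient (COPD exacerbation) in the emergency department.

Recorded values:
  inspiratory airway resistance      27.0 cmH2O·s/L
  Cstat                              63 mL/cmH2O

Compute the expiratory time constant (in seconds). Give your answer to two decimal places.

1.70

τ = R × C = 27.0 × 63 mL/cmH2O = 27.0 × 0.063 L/cmH2O = 1.701 s.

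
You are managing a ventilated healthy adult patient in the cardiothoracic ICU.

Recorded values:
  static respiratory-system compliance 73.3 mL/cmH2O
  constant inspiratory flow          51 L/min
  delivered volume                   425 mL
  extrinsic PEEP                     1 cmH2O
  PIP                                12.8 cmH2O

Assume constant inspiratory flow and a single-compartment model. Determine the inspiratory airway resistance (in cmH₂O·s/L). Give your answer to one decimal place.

7.1

Flow: 51 L/min ÷ 60 = 0.85 L/s.
Equation of motion (constant flow): PIP = Vt/C + R·V̇ + PEEP.
R·V̇ = PIP − Vt/C − PEEP = 12.8 − 425/73.3 − 1 = 12.8 − 5.798 − 1 = 6.002 cmH2O.
R = 6.002 / 0.85 = 7.061 cmH2O·s/L.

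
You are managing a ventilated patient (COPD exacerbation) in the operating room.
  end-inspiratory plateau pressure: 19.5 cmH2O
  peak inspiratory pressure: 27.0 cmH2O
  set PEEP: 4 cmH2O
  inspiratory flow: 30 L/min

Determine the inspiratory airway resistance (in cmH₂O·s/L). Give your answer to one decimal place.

Flow: 30 L/min ÷ 60 = 0.5 L/s.
Raw = (PIP − Pplat) / flow = (27.0 − 19.5) / 0.5 = 7.5 / 0.5 = 15.0 cmH2O·s/L.

15.0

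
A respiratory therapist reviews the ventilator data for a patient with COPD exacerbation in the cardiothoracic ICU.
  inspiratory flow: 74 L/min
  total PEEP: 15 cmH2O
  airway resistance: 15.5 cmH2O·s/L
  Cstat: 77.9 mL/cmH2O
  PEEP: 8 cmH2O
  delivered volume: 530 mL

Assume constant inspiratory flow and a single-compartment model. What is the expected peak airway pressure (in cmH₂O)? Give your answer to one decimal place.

Flow: 74 L/min ÷ 60 = 1.2333 L/s.
Total PEEP = 15 cmH2O (set 8 + intrinsic 7); this is the baseline alveolar pressure.
Equation of motion (constant flow): PIP = Vt/C + R·V̇ + PEEP.
PIP = 530/77.9 + 15.5×1.2333 + 15 = 6.804 + 19.116 + 15 = 40.92 cmH2O.

40.9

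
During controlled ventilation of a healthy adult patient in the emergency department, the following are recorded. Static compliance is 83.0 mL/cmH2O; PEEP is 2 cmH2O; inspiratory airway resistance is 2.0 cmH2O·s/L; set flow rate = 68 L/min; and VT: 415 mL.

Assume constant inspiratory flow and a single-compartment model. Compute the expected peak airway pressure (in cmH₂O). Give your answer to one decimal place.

9.3

Flow: 68 L/min ÷ 60 = 1.1333 L/s.
Equation of motion (constant flow): PIP = Vt/C + R·V̇ + PEEP.
PIP = 415/83.0 + 2.0×1.1333 + 2 = 5.0 + 2.267 + 2 = 9.267 cmH2O.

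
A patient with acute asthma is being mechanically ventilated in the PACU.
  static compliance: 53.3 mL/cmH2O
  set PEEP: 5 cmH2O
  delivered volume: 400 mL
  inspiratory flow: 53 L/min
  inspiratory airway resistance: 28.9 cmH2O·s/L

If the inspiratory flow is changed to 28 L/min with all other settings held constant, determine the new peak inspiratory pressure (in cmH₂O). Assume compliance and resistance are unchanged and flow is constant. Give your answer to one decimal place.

26.0

Flow: 53 L/min ÷ 60 = 0.8833 L/s.
New flow: 28 L/min ÷ 60 = 0.4667 L/s.
PIP = Vt/C + R·V̇ + PEEP (constant-flow equation of motion).
Only the resistive term changes: ΔPIP = R × ΔV̇ = 28.9 × (0.4667 − 0.8833) = 28.9 × -0.4166 = -12.04 cmH2O.
Original PIP = 400/53.3 + 28.9×0.8833 + 5 = 38.032 cmH2O; new PIP = 38.032 + (-12.04) = 25.992 cmH2O.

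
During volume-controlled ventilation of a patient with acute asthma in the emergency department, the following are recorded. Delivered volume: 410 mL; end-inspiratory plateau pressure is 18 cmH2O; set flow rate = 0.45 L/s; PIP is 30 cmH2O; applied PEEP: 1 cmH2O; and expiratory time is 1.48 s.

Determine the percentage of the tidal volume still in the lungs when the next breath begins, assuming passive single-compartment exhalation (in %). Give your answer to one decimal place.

R = (PIP − Pplat)/V̇ = (30 − 18) / 0.45 = 12.0/0.45 = 26.667 cmH2O·s/L.
C = Vt/(Pplat − PEEP) = 410.0 / (18 − 1) = 410.0/17.0 = 24.118 mL/cmH2O.
τ = R × C = 26.667 × 0.02412 L/cmH2O = 0.6432 s.
Fraction remaining at end-expiration = e^(−Te/τ) = e^(−1.48/0.6432) = 0.1002 → 10.02%.

10.0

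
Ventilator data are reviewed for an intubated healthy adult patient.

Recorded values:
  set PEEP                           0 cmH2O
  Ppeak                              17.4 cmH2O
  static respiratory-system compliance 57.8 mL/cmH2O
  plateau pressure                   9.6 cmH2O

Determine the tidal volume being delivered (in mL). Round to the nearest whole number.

Vt = Cstat × (Pplat − PEEP) = 57.8 × (9.6 − 0) = 57.8 × 9.6 = 554.88 mL.

555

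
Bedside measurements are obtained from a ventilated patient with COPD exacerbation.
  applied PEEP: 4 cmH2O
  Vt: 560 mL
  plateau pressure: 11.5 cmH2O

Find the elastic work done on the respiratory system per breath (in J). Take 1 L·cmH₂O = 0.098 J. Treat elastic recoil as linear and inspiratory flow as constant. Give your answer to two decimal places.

0.21

Elastic work ≈ ½ × (Pplat − PEEP) × Vt = 0.5 × (11.5 − 4) × 0.560 L = 0.5 × 7.5 × 0.560 = 2.1 L·cmH2O.
× 0.098 J/(L·cmH2O) → 0.2058 J.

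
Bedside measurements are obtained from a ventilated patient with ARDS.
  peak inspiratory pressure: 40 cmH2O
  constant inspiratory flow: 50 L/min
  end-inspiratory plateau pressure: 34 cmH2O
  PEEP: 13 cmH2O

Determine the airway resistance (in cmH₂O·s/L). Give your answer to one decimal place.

7.2

Flow: 50 L/min ÷ 60 = 0.8333 L/s.
Raw = (PIP − Pplat) / flow = (40 − 34) / 0.8333 = 6.0 / 0.8333 = 7.2 cmH2O·s/L.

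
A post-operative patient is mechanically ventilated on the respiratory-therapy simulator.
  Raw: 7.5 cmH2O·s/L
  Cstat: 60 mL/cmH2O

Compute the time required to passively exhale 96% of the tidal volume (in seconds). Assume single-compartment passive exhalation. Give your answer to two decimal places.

1.45

τ = R × C = 7.5 × 60 mL/cmH2O = 7.5 × 0.060 L/cmH2O = 0.45 s.
Exhaled fraction f = 1 − e^(−t/τ) → t = −τ·ln(1 − f) = −0.45·ln(0.04) = 1.448 s.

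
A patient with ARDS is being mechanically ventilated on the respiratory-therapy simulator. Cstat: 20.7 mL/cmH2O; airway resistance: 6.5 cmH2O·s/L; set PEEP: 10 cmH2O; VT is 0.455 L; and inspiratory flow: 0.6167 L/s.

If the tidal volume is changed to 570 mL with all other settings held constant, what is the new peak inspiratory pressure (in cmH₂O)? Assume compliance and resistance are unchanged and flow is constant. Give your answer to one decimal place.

41.5

PIP = Vt/C + R·V̇ + PEEP (constant-flow equation of motion).
Only the elastic term changes: ΔPIP = ΔVt / C = (570 − 455) / 20.7 = 5.556 cmH2O.
Original PIP = 455/20.7 + 6.5×0.6167 + 10 = 35.989 cmH2O; new PIP = 35.989 + (5.556) = 41.545 cmH2O.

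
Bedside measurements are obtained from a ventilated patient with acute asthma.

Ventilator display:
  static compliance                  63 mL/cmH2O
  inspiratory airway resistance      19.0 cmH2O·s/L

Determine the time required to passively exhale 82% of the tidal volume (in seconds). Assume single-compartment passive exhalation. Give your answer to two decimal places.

2.05

τ = R × C = 19.0 × 63 mL/cmH2O = 19.0 × 0.063 L/cmH2O = 1.197 s.
Exhaled fraction f = 1 − e^(−t/τ) → t = −τ·ln(1 − f) = −1.197·ln(0.18) = 2.053 s.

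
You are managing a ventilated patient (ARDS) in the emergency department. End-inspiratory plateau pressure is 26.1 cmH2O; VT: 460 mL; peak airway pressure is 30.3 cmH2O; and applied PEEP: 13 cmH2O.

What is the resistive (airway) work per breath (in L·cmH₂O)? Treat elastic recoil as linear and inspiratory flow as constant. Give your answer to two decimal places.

1.93

With constant inspiratory flow the resistive pressure is constant at PIP − Pplat = 30.3 − 26.1 = 4.2 cmH2O, so resistive work = 4.2 × 0.460 = 1.932 L·cmH2O.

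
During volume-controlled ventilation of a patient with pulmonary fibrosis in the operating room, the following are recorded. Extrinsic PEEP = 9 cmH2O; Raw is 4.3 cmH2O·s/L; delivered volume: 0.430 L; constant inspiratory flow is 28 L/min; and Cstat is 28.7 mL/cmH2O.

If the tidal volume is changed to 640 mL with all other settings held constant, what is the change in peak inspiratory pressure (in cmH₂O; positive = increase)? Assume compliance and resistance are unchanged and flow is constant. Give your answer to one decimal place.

7.3

PIP = Vt/C + R·V̇ + PEEP (constant-flow equation of motion).
Only the elastic term changes: ΔPIP = ΔVt / C = (640 − 430) / 28.7 = 7.317 cmH2O.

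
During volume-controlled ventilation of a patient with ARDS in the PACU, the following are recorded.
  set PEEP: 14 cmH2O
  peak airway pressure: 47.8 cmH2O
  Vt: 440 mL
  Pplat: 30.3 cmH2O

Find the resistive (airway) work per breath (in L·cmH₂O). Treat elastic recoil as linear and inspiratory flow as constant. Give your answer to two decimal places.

7.70

With constant inspiratory flow the resistive pressure is constant at PIP − Pplat = 47.8 − 30.3 = 17.5 cmH2O, so resistive work = 17.5 × 0.440 = 7.7 L·cmH2O.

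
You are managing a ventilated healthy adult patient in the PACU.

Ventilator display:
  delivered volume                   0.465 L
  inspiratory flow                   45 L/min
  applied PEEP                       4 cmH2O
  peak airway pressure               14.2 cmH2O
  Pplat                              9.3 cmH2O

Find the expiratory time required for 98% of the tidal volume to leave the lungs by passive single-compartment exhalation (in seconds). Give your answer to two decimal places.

Flow: 45 L/min ÷ 60 = 0.75 L/s.
R = (PIP − Pplat)/V̇ = (14.2 − 9.3) / 0.75 = 4.9/0.75 = 6.533 cmH2O·s/L.
C = Vt/(Pplat − PEEP) = 465.0 / (9.3 − 4) = 465.0/5.3 = 87.736 mL/cmH2O.
τ = R × C = 6.533 × 0.08774 L/cmH2O = 0.5732 s.
t = −τ·ln(1 − 0.98) = −0.5732·ln(0.02) = 2.242 s.

2.24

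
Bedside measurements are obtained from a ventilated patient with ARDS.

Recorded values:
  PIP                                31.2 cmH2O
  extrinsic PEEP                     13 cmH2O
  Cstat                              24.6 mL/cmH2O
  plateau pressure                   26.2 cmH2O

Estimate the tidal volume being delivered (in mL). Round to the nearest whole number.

Vt = Cstat × (Pplat − PEEP) = 24.6 × (26.2 − 13) = 24.6 × 13.2 = 324.72 mL.

325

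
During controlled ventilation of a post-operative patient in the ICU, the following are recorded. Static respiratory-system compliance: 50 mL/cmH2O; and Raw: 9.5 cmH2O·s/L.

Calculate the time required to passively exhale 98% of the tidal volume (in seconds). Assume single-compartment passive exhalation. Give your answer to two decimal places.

1.86

τ = R × C = 9.5 × 50 mL/cmH2O = 9.5 × 0.050 L/cmH2O = 0.475 s.
Exhaled fraction f = 1 − e^(−t/τ) → t = −τ·ln(1 − f) = −0.475·ln(0.02) = 1.858 s.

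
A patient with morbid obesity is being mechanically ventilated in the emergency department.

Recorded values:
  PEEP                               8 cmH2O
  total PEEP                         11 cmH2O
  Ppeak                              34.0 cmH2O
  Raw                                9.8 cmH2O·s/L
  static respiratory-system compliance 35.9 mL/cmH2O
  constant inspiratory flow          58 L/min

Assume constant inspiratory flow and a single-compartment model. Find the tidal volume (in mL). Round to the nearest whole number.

486

Flow: 58 L/min ÷ 60 = 0.9667 L/s.
Total PEEP = 11 cmH2O (set 8 + intrinsic 3); this is the baseline alveolar pressure.
Equation of motion (constant flow): PIP = Vt/C + R·V̇ + PEEP.
Vt/C = PIP − R·V̇ − PEEP = 34.0 − 9.474 − 11 = 13.526 cmH2O.
Vt = C × 13.526 = 35.9 × 13.526 = 485.58 mL.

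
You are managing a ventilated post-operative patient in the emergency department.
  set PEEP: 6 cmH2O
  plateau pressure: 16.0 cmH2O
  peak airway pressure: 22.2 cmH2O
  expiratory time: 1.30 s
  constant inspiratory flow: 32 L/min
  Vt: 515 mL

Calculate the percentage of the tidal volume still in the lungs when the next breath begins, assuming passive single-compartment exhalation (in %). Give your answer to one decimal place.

Flow: 32 L/min ÷ 60 = 0.5333 L/s.
R = (PIP − Pplat)/V̇ = (22.2 − 16.0) / 0.5333 = 6.2/0.5333 = 11.626 cmH2O·s/L.
C = Vt/(Pplat − PEEP) = 515.0 / (16.0 − 6) = 515.0/10.0 = 51.5 mL/cmH2O.
τ = R × C = 11.626 × 0.0515 L/cmH2O = 0.5987 s.
Fraction remaining at end-expiration = e^(−Te/τ) = e^(−1.30/0.5987) = 0.114 → 11.4%.

11.4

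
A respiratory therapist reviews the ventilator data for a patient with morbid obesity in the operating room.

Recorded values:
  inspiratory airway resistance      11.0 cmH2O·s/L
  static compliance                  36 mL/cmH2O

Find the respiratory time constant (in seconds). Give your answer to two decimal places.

τ = R × C = 11.0 × 36 mL/cmH2O = 11.0 × 0.036 L/cmH2O = 0.396 s.

0.40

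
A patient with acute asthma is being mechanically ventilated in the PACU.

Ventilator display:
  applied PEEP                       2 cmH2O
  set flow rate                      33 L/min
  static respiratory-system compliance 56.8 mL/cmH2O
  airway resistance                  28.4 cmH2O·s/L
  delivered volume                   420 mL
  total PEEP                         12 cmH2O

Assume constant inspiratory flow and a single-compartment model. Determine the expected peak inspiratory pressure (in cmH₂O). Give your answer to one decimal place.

Flow: 33 L/min ÷ 60 = 0.55 L/s.
Total PEEP = 12 cmH2O (set 2 + intrinsic 10); this is the baseline alveolar pressure.
Equation of motion (constant flow): PIP = Vt/C + R·V̇ + PEEP.
PIP = 420/56.8 + 28.4×0.55 + 12 = 7.394 + 15.62 + 12 = 35.014 cmH2O.

35.0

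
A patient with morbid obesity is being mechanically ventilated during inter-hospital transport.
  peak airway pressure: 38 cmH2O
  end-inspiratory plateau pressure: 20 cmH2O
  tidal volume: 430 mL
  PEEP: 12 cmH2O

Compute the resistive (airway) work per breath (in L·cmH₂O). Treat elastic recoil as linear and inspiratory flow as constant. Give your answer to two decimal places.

With constant inspiratory flow the resistive pressure is constant at PIP − Pplat = 38 − 20 = 18.0 cmH2O, so resistive work = 18.0 × 0.430 = 7.74 L·cmH2O.

7.74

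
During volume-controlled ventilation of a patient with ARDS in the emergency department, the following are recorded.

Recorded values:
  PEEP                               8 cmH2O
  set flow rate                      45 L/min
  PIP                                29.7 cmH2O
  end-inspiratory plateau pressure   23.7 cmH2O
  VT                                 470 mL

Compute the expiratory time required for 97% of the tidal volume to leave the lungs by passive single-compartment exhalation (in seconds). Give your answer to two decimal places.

0.84

Flow: 45 L/min ÷ 60 = 0.75 L/s.
R = (PIP − Pplat)/V̇ = (29.7 − 23.7) / 0.75 = 6.0/0.75 = 8.0 cmH2O·s/L.
C = Vt/(Pplat − PEEP) = 470.0 / (23.7 − 8) = 470.0/15.7 = 29.936 mL/cmH2O.
τ = R × C = 8.0 × 0.02994 L/cmH2O = 0.2395 s.
t = −τ·ln(1 − 0.97) = −0.2395·ln(0.03) = 0.8398 s.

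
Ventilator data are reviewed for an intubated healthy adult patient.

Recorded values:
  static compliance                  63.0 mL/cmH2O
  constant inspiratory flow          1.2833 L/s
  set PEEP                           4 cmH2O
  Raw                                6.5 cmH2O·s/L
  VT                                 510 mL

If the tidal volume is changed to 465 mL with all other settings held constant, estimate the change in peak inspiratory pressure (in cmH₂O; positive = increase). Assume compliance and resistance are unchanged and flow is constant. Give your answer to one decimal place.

-0.7

PIP = Vt/C + R·V̇ + PEEP (constant-flow equation of motion).
Only the elastic term changes: ΔPIP = ΔVt / C = (465 − 510) / 63.0 = -0.7143 cmH2O.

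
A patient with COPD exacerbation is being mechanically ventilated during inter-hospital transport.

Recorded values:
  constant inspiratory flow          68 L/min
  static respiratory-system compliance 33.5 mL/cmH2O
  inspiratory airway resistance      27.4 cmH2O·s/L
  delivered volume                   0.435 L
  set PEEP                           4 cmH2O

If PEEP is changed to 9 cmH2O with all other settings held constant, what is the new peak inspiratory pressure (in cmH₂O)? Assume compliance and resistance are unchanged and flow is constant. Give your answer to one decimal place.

Flow: 68 L/min ÷ 60 = 1.1333 L/s.
PIP = Vt/C + R·V̇ + PEEP (constant-flow equation of motion).
Only the baseline term changes: ΔPIP = ΔPEEP = 9 − 4 = 5.0 cmH2O.
Original PIP = 435/33.5 + 27.4×1.1333 + 4 = 48.037 cmH2O; new PIP = 48.037 + (5.0) = 53.037 cmH2O.

53.0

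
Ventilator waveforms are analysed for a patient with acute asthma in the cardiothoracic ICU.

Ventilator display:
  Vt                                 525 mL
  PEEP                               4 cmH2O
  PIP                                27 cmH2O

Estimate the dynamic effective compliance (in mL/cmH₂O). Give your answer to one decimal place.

22.8

Dynamic compliance = Vt / (PIP − PEEP) = 525 / (27 − 4) = 525 / 23.0 = 22.826 mL/cmH2O.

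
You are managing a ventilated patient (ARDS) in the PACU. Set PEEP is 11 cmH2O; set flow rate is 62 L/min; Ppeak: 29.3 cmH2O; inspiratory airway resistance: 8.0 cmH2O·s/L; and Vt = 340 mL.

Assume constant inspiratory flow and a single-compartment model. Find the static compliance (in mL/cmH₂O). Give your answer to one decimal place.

33.9

Flow: 62 L/min ÷ 60 = 1.0333 L/s.
Equation of motion (constant flow): PIP = Vt/C + R·V̇ + PEEP.
Vt/C = PIP − R·V̇ − PEEP = 29.3 − 8.0×1.0333 − 11 = 29.3 − 8.266 − 11 = 10.034 cmH2O.
C = Vt / 10.034 = 340 / 10.034 = 33.885 mL/cmH2O.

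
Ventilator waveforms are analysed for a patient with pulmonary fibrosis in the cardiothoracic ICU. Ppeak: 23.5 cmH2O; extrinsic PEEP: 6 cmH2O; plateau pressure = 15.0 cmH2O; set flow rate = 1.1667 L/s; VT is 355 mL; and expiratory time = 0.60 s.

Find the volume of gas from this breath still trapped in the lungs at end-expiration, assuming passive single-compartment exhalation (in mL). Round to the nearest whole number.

R = (PIP − Pplat)/V̇ = (23.5 − 15.0) / 1.1667 = 8.5/1.1667 = 7.286 cmH2O·s/L.
C = Vt/(Pplat − PEEP) = 355.0 / (15.0 − 6) = 355.0/9.0 = 39.444 mL/cmH2O.
τ = R × C = 7.286 × 0.03944 L/cmH2O = 0.2874 s.
Fraction remaining = e^(−Te/τ) = e^(−0.60/0.2874) = 0.124.
Trapped volume = 355.0 × 0.124 = 44.02 mL.

44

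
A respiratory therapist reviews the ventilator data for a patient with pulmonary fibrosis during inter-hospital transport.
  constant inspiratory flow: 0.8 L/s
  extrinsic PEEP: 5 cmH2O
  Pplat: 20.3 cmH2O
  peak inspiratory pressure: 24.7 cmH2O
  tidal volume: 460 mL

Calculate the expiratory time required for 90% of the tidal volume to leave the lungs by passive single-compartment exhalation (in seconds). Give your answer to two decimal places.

0.38

R = (PIP − Pplat)/V̇ = (24.7 − 20.3) / 0.8 = 4.4/0.8 = 5.5 cmH2O·s/L.
C = Vt/(Pplat − PEEP) = 460.0 / (20.3 − 5) = 460.0/15.3 = 30.065 mL/cmH2O.
τ = R × C = 5.5 × 0.03007 L/cmH2O = 0.1654 s.
t = −τ·ln(1 − 0.90) = −0.1654·ln(0.1) = 0.3808 s.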